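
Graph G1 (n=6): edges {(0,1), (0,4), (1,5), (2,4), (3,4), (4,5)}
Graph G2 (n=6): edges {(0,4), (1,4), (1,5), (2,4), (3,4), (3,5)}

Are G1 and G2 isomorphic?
Yes, isomorphic

The graphs are isomorphic.
One valid mapping φ: V(G1) → V(G2): 0→1, 1→5, 2→2, 3→0, 4→4, 5→3

Verify φ preserves adjacency — for each edge of G1, its image is an edge of G2:
  (0,1) → (φ(0),φ(1)) = (1,5) ∈ E(G2) ✓
  (0,4) → (φ(0),φ(4)) = (1,4) ∈ E(G2) ✓
  (1,5) → (φ(1),φ(5)) = (3,5) ∈ E(G2) ✓
  (2,4) → (φ(2),φ(4)) = (2,4) ∈ E(G2) ✓
  (3,4) → (φ(3),φ(4)) = (0,4) ∈ E(G2) ✓
  (4,5) → (φ(4),φ(5)) = (3,4) ∈ E(G2) ✓
All 6 edges of G1 map to edges of G2, and |E(G1)| = |E(G2)| = 6, so φ is a bijection on edges as well as vertices. Hence G1 ≅ G2.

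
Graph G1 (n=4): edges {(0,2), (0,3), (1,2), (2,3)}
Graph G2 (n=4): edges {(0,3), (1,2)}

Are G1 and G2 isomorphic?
No, not isomorphic

The graphs are NOT isomorphic.

Connected components of G1: 1 component(s) with vertex sets [[0, 1, 2, 3]], sizes [4].
Connected components of G2: 2 component(s) with vertex sets [[0, 3], [1, 2]], sizes [2, 2].
The number of connected components (and the multiset of component sizes) is an isomorphism invariant — an isomorphism maps each component of G1 bijectively onto a component of G2. Since G1 has 1 component(s) and G2 has 2, they cannot be isomorphic.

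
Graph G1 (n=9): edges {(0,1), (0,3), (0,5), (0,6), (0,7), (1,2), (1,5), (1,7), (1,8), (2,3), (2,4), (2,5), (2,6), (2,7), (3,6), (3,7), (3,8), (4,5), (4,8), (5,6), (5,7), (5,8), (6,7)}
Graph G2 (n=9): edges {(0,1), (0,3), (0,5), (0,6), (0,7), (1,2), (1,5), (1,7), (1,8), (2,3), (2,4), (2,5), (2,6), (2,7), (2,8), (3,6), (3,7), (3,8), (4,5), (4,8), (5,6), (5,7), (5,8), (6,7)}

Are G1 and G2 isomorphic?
No, not isomorphic

The graphs are NOT isomorphic.

Counting edges: G1 has 23 edge(s); G2 has 24 edge(s).
Edge count is an isomorphism invariant (a bijection on vertices induces a bijection on edges), so differing edge counts rule out isomorphism.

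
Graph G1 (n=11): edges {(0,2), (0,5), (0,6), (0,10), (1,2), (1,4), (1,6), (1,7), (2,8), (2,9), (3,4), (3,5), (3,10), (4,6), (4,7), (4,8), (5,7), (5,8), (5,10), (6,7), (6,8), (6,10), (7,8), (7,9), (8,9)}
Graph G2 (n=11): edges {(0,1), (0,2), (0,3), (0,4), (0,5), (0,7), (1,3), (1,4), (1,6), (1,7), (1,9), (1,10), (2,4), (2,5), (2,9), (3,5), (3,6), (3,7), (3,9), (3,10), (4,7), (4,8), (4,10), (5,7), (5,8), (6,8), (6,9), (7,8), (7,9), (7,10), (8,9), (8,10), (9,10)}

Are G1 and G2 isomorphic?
No, not isomorphic

The graphs are NOT isomorphic.

Counting triangles (3-cliques): G1 has 13, G2 has 33.
Triangle count is an isomorphism invariant, so differing triangle counts rule out isomorphism.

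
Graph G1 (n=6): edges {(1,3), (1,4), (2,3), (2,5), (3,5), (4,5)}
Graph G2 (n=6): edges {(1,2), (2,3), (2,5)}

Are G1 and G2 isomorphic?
No, not isomorphic

The graphs are NOT isomorphic.

Counting triangles (3-cliques): G1 has 1, G2 has 0.
Triangle count is an isomorphism invariant, so differing triangle counts rule out isomorphism.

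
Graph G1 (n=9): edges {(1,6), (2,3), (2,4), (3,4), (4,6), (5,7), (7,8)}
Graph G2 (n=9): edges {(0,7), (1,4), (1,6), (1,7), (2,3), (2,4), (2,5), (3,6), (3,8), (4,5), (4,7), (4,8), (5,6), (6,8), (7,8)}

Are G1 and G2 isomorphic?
No, not isomorphic

The graphs are NOT isomorphic.

Degrees in G1: deg(0)=0, deg(1)=1, deg(2)=2, deg(3)=2, deg(4)=3, deg(5)=1, deg(6)=2, deg(7)=2, deg(8)=1.
Sorted degree sequence of G1: [3, 2, 2, 2, 2, 1, 1, 1, 0].
Degrees in G2: deg(0)=1, deg(1)=3, deg(2)=3, deg(3)=3, deg(4)=5, deg(5)=3, deg(6)=4, deg(7)=4, deg(8)=4.
Sorted degree sequence of G2: [5, 4, 4, 4, 3, 3, 3, 3, 1].
The (sorted) degree sequence is an isomorphism invariant, so since G1 and G2 have different degree sequences they cannot be isomorphic.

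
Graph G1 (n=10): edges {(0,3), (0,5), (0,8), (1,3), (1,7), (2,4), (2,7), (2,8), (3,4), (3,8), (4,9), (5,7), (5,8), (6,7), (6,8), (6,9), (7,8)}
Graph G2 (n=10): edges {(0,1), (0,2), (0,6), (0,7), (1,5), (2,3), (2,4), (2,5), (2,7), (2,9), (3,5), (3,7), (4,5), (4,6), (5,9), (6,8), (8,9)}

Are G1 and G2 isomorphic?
Yes, isomorphic

The graphs are isomorphic.
One valid mapping φ: V(G1) → V(G2): 0→7, 1→1, 2→4, 3→0, 4→6, 5→3, 6→9, 7→5, 8→2, 9→8

Verify φ preserves adjacency — for each edge of G1, its image is an edge of G2:
  (0,3) → (φ(0),φ(3)) = (0,7) ∈ E(G2) ✓
  (0,5) → (φ(0),φ(5)) = (3,7) ∈ E(G2) ✓
  (0,8) → (φ(0),φ(8)) = (2,7) ∈ E(G2) ✓
  (1,3) → (φ(1),φ(3)) = (0,1) ∈ E(G2) ✓
  (1,7) → (φ(1),φ(7)) = (1,5) ∈ E(G2) ✓
  (2,4) → (φ(2),φ(4)) = (4,6) ∈ E(G2) ✓
  (2,7) → (φ(2),φ(7)) = (4,5) ∈ E(G2) ✓
  (2,8) → (φ(2),φ(8)) = (2,4) ∈ E(G2) ✓
  (3,4) → (φ(3),φ(4)) = (0,6) ∈ E(G2) ✓
  (3,8) → (φ(3),φ(8)) = (0,2) ∈ E(G2) ✓
  (4,9) → (φ(4),φ(9)) = (6,8) ∈ E(G2) ✓
  (5,7) → (φ(5),φ(7)) = (3,5) ∈ E(G2) ✓
  (5,8) → (φ(5),φ(8)) = (2,3) ∈ E(G2) ✓
  (6,7) → (φ(6),φ(7)) = (5,9) ∈ E(G2) ✓
  (6,8) → (φ(6),φ(8)) = (2,9) ∈ E(G2) ✓
  (6,9) → (φ(6),φ(9)) = (8,9) ∈ E(G2) ✓
  (7,8) → (φ(7),φ(8)) = (2,5) ∈ E(G2) ✓
All 17 edges of G1 map to edges of G2, and |E(G1)| = |E(G2)| = 17, so φ is a bijection on edges as well as vertices. Hence G1 ≅ G2.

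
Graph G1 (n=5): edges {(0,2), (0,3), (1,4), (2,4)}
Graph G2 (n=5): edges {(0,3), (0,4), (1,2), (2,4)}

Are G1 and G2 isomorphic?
Yes, isomorphic

The graphs are isomorphic.
One valid mapping φ: V(G1) → V(G2): 0→0, 1→1, 2→4, 3→3, 4→2

Verify φ preserves adjacency — for each edge of G1, its image is an edge of G2:
  (0,2) → (φ(0),φ(2)) = (0,4) ∈ E(G2) ✓
  (0,3) → (φ(0),φ(3)) = (0,3) ∈ E(G2) ✓
  (1,4) → (φ(1),φ(4)) = (1,2) ∈ E(G2) ✓
  (2,4) → (φ(2),φ(4)) = (2,4) ∈ E(G2) ✓
All 4 edges of G1 map to edges of G2, and |E(G1)| = |E(G2)| = 4, so φ is a bijection on edges as well as vertices. Hence G1 ≅ G2.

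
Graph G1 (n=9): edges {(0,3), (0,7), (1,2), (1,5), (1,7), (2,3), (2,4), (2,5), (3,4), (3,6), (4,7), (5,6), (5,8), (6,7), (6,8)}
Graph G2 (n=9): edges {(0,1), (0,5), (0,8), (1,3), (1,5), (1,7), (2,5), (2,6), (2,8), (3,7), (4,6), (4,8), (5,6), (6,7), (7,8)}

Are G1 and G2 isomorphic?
Yes, isomorphic

The graphs are isomorphic.
One valid mapping φ: V(G1) → V(G2): 0→4, 1→0, 2→5, 3→6, 4→2, 5→1, 6→7, 7→8, 8→3

Verify φ preserves adjacency — for each edge of G1, its image is an edge of G2:
  (0,3) → (φ(0),φ(3)) = (4,6) ∈ E(G2) ✓
  (0,7) → (φ(0),φ(7)) = (4,8) ∈ E(G2) ✓
  (1,2) → (φ(1),φ(2)) = (0,5) ∈ E(G2) ✓
  (1,5) → (φ(1),φ(5)) = (0,1) ∈ E(G2) ✓
  (1,7) → (φ(1),φ(7)) = (0,8) ∈ E(G2) ✓
  (2,3) → (φ(2),φ(3)) = (5,6) ∈ E(G2) ✓
  (2,4) → (φ(2),φ(4)) = (2,5) ∈ E(G2) ✓
  (2,5) → (φ(2),φ(5)) = (1,5) ∈ E(G2) ✓
  (3,4) → (φ(3),φ(4)) = (2,6) ∈ E(G2) ✓
  (3,6) → (φ(3),φ(6)) = (6,7) ∈ E(G2) ✓
  (4,7) → (φ(4),φ(7)) = (2,8) ∈ E(G2) ✓
  (5,6) → (φ(5),φ(6)) = (1,7) ∈ E(G2) ✓
  (5,8) → (φ(5),φ(8)) = (1,3) ∈ E(G2) ✓
  (6,7) → (φ(6),φ(7)) = (7,8) ∈ E(G2) ✓
  (6,8) → (φ(6),φ(8)) = (3,7) ∈ E(G2) ✓
All 15 edges of G1 map to edges of G2, and |E(G1)| = |E(G2)| = 15, so φ is a bijection on edges as well as vertices. Hence G1 ≅ G2.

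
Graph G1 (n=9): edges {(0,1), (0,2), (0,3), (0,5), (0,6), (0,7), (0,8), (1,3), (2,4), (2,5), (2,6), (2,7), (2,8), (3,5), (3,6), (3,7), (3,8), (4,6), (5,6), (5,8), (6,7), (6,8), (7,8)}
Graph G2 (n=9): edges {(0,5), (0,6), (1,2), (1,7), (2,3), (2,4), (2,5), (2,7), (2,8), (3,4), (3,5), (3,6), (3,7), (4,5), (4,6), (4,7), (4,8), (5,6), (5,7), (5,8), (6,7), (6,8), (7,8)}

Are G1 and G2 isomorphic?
Yes, isomorphic

The graphs are isomorphic.
One valid mapping φ: V(G1) → V(G2): 0→5, 1→0, 2→2, 3→6, 4→1, 5→3, 6→7, 7→8, 8→4

Verify φ preserves adjacency — for each edge of G1, its image is an edge of G2:
  (0,1) → (φ(0),φ(1)) = (0,5) ∈ E(G2) ✓
  (0,2) → (φ(0),φ(2)) = (2,5) ∈ E(G2) ✓
  (0,3) → (φ(0),φ(3)) = (5,6) ∈ E(G2) ✓
  (0,5) → (φ(0),φ(5)) = (3,5) ∈ E(G2) ✓
  (0,6) → (φ(0),φ(6)) = (5,7) ∈ E(G2) ✓
  (0,7) → (φ(0),φ(7)) = (5,8) ∈ E(G2) ✓
  (0,8) → (φ(0),φ(8)) = (4,5) ∈ E(G2) ✓
  (1,3) → (φ(1),φ(3)) = (0,6) ∈ E(G2) ✓
  (2,4) → (φ(2),φ(4)) = (1,2) ∈ E(G2) ✓
  (2,5) → (φ(2),φ(5)) = (2,3) ∈ E(G2) ✓
  (2,6) → (φ(2),φ(6)) = (2,7) ∈ E(G2) ✓
  (2,7) → (φ(2),φ(7)) = (2,8) ∈ E(G2) ✓
  (2,8) → (φ(2),φ(8)) = (2,4) ∈ E(G2) ✓
  (3,5) → (φ(3),φ(5)) = (3,6) ∈ E(G2) ✓
  (3,6) → (φ(3),φ(6)) = (6,7) ∈ E(G2) ✓
  (3,7) → (φ(3),φ(7)) = (6,8) ∈ E(G2) ✓
  (3,8) → (φ(3),φ(8)) = (4,6) ∈ E(G2) ✓
  (4,6) → (φ(4),φ(6)) = (1,7) ∈ E(G2) ✓
  (5,6) → (φ(5),φ(6)) = (3,7) ∈ E(G2) ✓
  (5,8) → (φ(5),φ(8)) = (3,4) ∈ E(G2) ✓
  (6,7) → (φ(6),φ(7)) = (7,8) ∈ E(G2) ✓
  (6,8) → (φ(6),φ(8)) = (4,7) ∈ E(G2) ✓
  (7,8) → (φ(7),φ(8)) = (4,8) ∈ E(G2) ✓
All 23 edges of G1 map to edges of G2, and |E(G1)| = |E(G2)| = 23, so φ is a bijection on edges as well as vertices. Hence G1 ≅ G2.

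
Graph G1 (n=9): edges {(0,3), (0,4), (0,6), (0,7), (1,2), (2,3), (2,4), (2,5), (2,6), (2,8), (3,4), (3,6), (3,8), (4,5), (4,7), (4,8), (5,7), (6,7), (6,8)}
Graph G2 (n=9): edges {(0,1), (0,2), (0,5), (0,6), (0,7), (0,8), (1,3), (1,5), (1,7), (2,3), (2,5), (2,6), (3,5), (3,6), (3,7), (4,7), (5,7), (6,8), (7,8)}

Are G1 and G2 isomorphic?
Yes, isomorphic

The graphs are isomorphic.
One valid mapping φ: V(G1) → V(G2): 0→2, 1→4, 2→7, 3→5, 4→0, 5→8, 6→3, 7→6, 8→1

Verify φ preserves adjacency — for each edge of G1, its image is an edge of G2:
  (0,3) → (φ(0),φ(3)) = (2,5) ∈ E(G2) ✓
  (0,4) → (φ(0),φ(4)) = (0,2) ∈ E(G2) ✓
  (0,6) → (φ(0),φ(6)) = (2,3) ∈ E(G2) ✓
  (0,7) → (φ(0),φ(7)) = (2,6) ∈ E(G2) ✓
  (1,2) → (φ(1),φ(2)) = (4,7) ∈ E(G2) ✓
  (2,3) → (φ(2),φ(3)) = (5,7) ∈ E(G2) ✓
  (2,4) → (φ(2),φ(4)) = (0,7) ∈ E(G2) ✓
  (2,5) → (φ(2),φ(5)) = (7,8) ∈ E(G2) ✓
  (2,6) → (φ(2),φ(6)) = (3,7) ∈ E(G2) ✓
  (2,8) → (φ(2),φ(8)) = (1,7) ∈ E(G2) ✓
  (3,4) → (φ(3),φ(4)) = (0,5) ∈ E(G2) ✓
  (3,6) → (φ(3),φ(6)) = (3,5) ∈ E(G2) ✓
  (3,8) → (φ(3),φ(8)) = (1,5) ∈ E(G2) ✓
  (4,5) → (φ(4),φ(5)) = (0,8) ∈ E(G2) ✓
  (4,7) → (φ(4),φ(7)) = (0,6) ∈ E(G2) ✓
  (4,8) → (φ(4),φ(8)) = (0,1) ∈ E(G2) ✓
  (5,7) → (φ(5),φ(7)) = (6,8) ∈ E(G2) ✓
  (6,7) → (φ(6),φ(7)) = (3,6) ∈ E(G2) ✓
  (6,8) → (φ(6),φ(8)) = (1,3) ∈ E(G2) ✓
All 19 edges of G1 map to edges of G2, and |E(G1)| = |E(G2)| = 19, so φ is a bijection on edges as well as vertices. Hence G1 ≅ G2.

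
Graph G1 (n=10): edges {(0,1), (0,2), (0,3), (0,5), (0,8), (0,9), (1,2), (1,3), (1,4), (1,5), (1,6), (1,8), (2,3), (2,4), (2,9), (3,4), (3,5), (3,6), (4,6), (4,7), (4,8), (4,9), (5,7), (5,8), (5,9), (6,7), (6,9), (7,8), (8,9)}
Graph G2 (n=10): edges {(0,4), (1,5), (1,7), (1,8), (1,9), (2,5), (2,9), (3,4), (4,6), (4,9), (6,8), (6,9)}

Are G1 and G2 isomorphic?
No, not isomorphic

The graphs are NOT isomorphic.

Counting triangles (3-cliques): G1 has 27, G2 has 1.
Triangle count is an isomorphism invariant, so differing triangle counts rule out isomorphism.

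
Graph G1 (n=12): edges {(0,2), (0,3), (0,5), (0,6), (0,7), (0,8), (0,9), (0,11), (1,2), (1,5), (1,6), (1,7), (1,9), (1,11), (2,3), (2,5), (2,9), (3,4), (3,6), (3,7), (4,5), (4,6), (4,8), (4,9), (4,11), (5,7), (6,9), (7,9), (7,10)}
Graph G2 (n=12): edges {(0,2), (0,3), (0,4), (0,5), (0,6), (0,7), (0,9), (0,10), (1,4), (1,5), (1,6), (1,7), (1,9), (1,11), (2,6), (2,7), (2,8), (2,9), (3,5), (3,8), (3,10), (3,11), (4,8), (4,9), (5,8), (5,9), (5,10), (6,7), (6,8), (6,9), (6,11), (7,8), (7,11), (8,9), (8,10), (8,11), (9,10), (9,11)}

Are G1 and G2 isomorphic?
No, not isomorphic

The graphs are NOT isomorphic.

Degrees in G1: deg(0)=8, deg(1)=6, deg(2)=5, deg(3)=5, deg(4)=6, deg(5)=5, deg(6)=5, deg(7)=6, deg(8)=2, deg(9)=6, deg(10)=1, deg(11)=3.
Sorted degree sequence of G1: [8, 6, 6, 6, 6, 5, 5, 5, 5, 3, 2, 1].
Degrees in G2: deg(0)=8, deg(1)=6, deg(2)=5, deg(3)=5, deg(4)=4, deg(5)=6, deg(6)=7, deg(7)=6, deg(8)=9, deg(9)=9, deg(10)=5, deg(11)=6.
Sorted degree sequence of G2: [9, 9, 8, 7, 6, 6, 6, 6, 5, 5, 5, 4].
The (sorted) degree sequence is an isomorphism invariant, so since G1 and G2 have different degree sequences they cannot be isomorphic.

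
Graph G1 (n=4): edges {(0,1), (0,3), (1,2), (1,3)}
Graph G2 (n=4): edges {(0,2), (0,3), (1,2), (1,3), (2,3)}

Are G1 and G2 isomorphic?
No, not isomorphic

The graphs are NOT isomorphic.

Degrees in G1: deg(0)=2, deg(1)=3, deg(2)=1, deg(3)=2.
Sorted degree sequence of G1: [3, 2, 2, 1].
Degrees in G2: deg(0)=2, deg(1)=2, deg(2)=3, deg(3)=3.
Sorted degree sequence of G2: [3, 3, 2, 2].
The (sorted) degree sequence is an isomorphism invariant, so since G1 and G2 have different degree sequences they cannot be isomorphic.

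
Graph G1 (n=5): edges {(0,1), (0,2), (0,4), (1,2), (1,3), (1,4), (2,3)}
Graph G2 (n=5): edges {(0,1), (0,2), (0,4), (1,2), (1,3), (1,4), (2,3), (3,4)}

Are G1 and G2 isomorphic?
No, not isomorphic

The graphs are NOT isomorphic.

Counting edges: G1 has 7 edge(s); G2 has 8 edge(s).
Edge count is an isomorphism invariant (a bijection on vertices induces a bijection on edges), so differing edge counts rule out isomorphism.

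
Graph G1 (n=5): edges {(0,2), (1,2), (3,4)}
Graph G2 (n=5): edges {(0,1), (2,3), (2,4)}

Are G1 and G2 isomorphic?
Yes, isomorphic

The graphs are isomorphic.
One valid mapping φ: V(G1) → V(G2): 0→3, 1→4, 2→2, 3→1, 4→0

Verify φ preserves adjacency — for each edge of G1, its image is an edge of G2:
  (0,2) → (φ(0),φ(2)) = (2,3) ∈ E(G2) ✓
  (1,2) → (φ(1),φ(2)) = (2,4) ∈ E(G2) ✓
  (3,4) → (φ(3),φ(4)) = (0,1) ∈ E(G2) ✓
All 3 edges of G1 map to edges of G2, and |E(G1)| = |E(G2)| = 3, so φ is a bijection on edges as well as vertices. Hence G1 ≅ G2.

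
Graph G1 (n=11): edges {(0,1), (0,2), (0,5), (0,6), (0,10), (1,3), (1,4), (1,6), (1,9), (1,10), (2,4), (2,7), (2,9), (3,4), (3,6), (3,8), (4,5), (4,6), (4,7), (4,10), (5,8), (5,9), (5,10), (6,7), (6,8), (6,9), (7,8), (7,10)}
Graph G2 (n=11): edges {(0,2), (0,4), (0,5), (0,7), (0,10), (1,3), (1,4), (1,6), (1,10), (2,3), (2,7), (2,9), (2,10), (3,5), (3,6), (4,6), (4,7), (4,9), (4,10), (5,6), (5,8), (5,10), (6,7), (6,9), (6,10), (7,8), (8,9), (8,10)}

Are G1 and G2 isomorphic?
Yes, isomorphic

The graphs are isomorphic.
One valid mapping φ: V(G1) → V(G2): 0→7, 1→4, 2→8, 3→1, 4→10, 5→2, 6→6, 7→5, 8→3, 9→9, 10→0

Verify φ preserves adjacency — for each edge of G1, its image is an edge of G2:
  (0,1) → (φ(0),φ(1)) = (4,7) ∈ E(G2) ✓
  (0,2) → (φ(0),φ(2)) = (7,8) ∈ E(G2) ✓
  (0,5) → (φ(0),φ(5)) = (2,7) ∈ E(G2) ✓
  (0,6) → (φ(0),φ(6)) = (6,7) ∈ E(G2) ✓
  (0,10) → (φ(0),φ(10)) = (0,7) ∈ E(G2) ✓
  (1,3) → (φ(1),φ(3)) = (1,4) ∈ E(G2) ✓
  (1,4) → (φ(1),φ(4)) = (4,10) ∈ E(G2) ✓
  (1,6) → (φ(1),φ(6)) = (4,6) ∈ E(G2) ✓
  (1,9) → (φ(1),φ(9)) = (4,9) ∈ E(G2) ✓
  (1,10) → (φ(1),φ(10)) = (0,4) ∈ E(G2) ✓
  (2,4) → (φ(2),φ(4)) = (8,10) ∈ E(G2) ✓
  (2,7) → (φ(2),φ(7)) = (5,8) ∈ E(G2) ✓
  (2,9) → (φ(2),φ(9)) = (8,9) ∈ E(G2) ✓
  (3,4) → (φ(3),φ(4)) = (1,10) ∈ E(G2) ✓
  (3,6) → (φ(3),φ(6)) = (1,6) ∈ E(G2) ✓
  (3,8) → (φ(3),φ(8)) = (1,3) ∈ E(G2) ✓
  (4,5) → (φ(4),φ(5)) = (2,10) ∈ E(G2) ✓
  (4,6) → (φ(4),φ(6)) = (6,10) ∈ E(G2) ✓
  (4,7) → (φ(4),φ(7)) = (5,10) ∈ E(G2) ✓
  (4,10) → (φ(4),φ(10)) = (0,10) ∈ E(G2) ✓
  (5,8) → (φ(5),φ(8)) = (2,3) ∈ E(G2) ✓
  (5,9) → (φ(5),φ(9)) = (2,9) ∈ E(G2) ✓
  (5,10) → (φ(5),φ(10)) = (0,2) ∈ E(G2) ✓
  (6,7) → (φ(6),φ(7)) = (5,6) ∈ E(G2) ✓
  (6,8) → (φ(6),φ(8)) = (3,6) ∈ E(G2) ✓
  (6,9) → (φ(6),φ(9)) = (6,9) ∈ E(G2) ✓
  (7,8) → (φ(7),φ(8)) = (3,5) ∈ E(G2) ✓
  (7,10) → (φ(7),φ(10)) = (0,5) ∈ E(G2) ✓
All 28 edges of G1 map to edges of G2, and |E(G1)| = |E(G2)| = 28, so φ is a bijection on edges as well as vertices. Hence G1 ≅ G2.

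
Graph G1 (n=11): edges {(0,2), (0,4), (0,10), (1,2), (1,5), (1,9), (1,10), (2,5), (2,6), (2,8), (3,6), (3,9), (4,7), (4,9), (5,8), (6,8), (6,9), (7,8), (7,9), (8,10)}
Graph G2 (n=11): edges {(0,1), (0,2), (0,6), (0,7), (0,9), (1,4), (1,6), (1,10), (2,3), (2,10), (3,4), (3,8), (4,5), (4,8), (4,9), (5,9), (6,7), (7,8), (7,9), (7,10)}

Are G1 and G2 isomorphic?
Yes, isomorphic

The graphs are isomorphic.
One valid mapping φ: V(G1) → V(G2): 0→2, 1→1, 2→0, 3→5, 4→3, 5→6, 6→9, 7→8, 8→7, 9→4, 10→10

Verify φ preserves adjacency — for each edge of G1, its image is an edge of G2:
  (0,2) → (φ(0),φ(2)) = (0,2) ∈ E(G2) ✓
  (0,4) → (φ(0),φ(4)) = (2,3) ∈ E(G2) ✓
  (0,10) → (φ(0),φ(10)) = (2,10) ∈ E(G2) ✓
  (1,2) → (φ(1),φ(2)) = (0,1) ∈ E(G2) ✓
  (1,5) → (φ(1),φ(5)) = (1,6) ∈ E(G2) ✓
  (1,9) → (φ(1),φ(9)) = (1,4) ∈ E(G2) ✓
  (1,10) → (φ(1),φ(10)) = (1,10) ∈ E(G2) ✓
  (2,5) → (φ(2),φ(5)) = (0,6) ∈ E(G2) ✓
  (2,6) → (φ(2),φ(6)) = (0,9) ∈ E(G2) ✓
  (2,8) → (φ(2),φ(8)) = (0,7) ∈ E(G2) ✓
  (3,6) → (φ(3),φ(6)) = (5,9) ∈ E(G2) ✓
  (3,9) → (φ(3),φ(9)) = (4,5) ∈ E(G2) ✓
  (4,7) → (φ(4),φ(7)) = (3,8) ∈ E(G2) ✓
  (4,9) → (φ(4),φ(9)) = (3,4) ∈ E(G2) ✓
  (5,8) → (φ(5),φ(8)) = (6,7) ∈ E(G2) ✓
  (6,8) → (φ(6),φ(8)) = (7,9) ∈ E(G2) ✓
  (6,9) → (φ(6),φ(9)) = (4,9) ∈ E(G2) ✓
  (7,8) → (φ(7),φ(8)) = (7,8) ∈ E(G2) ✓
  (7,9) → (φ(7),φ(9)) = (4,8) ∈ E(G2) ✓
  (8,10) → (φ(8),φ(10)) = (7,10) ∈ E(G2) ✓
All 20 edges of G1 map to edges of G2, and |E(G1)| = |E(G2)| = 20, so φ is a bijection on edges as well as vertices. Hence G1 ≅ G2.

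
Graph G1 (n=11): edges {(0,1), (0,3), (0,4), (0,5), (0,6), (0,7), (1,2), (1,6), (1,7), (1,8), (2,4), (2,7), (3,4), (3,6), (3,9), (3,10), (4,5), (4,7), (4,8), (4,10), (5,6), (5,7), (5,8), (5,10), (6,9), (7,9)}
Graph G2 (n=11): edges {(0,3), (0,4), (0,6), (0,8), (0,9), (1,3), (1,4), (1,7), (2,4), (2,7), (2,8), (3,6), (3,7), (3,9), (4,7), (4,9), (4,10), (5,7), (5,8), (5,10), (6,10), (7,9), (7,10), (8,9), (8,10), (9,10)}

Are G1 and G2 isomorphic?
Yes, isomorphic

The graphs are isomorphic.
One valid mapping φ: V(G1) → V(G2): 0→9, 1→8, 2→5, 3→3, 4→7, 5→4, 6→0, 7→10, 8→2, 9→6, 10→1

Verify φ preserves adjacency — for each edge of G1, its image is an edge of G2:
  (0,1) → (φ(0),φ(1)) = (8,9) ∈ E(G2) ✓
  (0,3) → (φ(0),φ(3)) = (3,9) ∈ E(G2) ✓
  (0,4) → (φ(0),φ(4)) = (7,9) ∈ E(G2) ✓
  (0,5) → (φ(0),φ(5)) = (4,9) ∈ E(G2) ✓
  (0,6) → (φ(0),φ(6)) = (0,9) ∈ E(G2) ✓
  (0,7) → (φ(0),φ(7)) = (9,10) ∈ E(G2) ✓
  (1,2) → (φ(1),φ(2)) = (5,8) ∈ E(G2) ✓
  (1,6) → (φ(1),φ(6)) = (0,8) ∈ E(G2) ✓
  (1,7) → (φ(1),φ(7)) = (8,10) ∈ E(G2) ✓
  (1,8) → (φ(1),φ(8)) = (2,8) ∈ E(G2) ✓
  (2,4) → (φ(2),φ(4)) = (5,7) ∈ E(G2) ✓
  (2,7) → (φ(2),φ(7)) = (5,10) ∈ E(G2) ✓
  (3,4) → (φ(3),φ(4)) = (3,7) ∈ E(G2) ✓
  (3,6) → (φ(3),φ(6)) = (0,3) ∈ E(G2) ✓
  (3,9) → (φ(3),φ(9)) = (3,6) ∈ E(G2) ✓
  (3,10) → (φ(3),φ(10)) = (1,3) ∈ E(G2) ✓
  (4,5) → (φ(4),φ(5)) = (4,7) ∈ E(G2) ✓
  (4,7) → (φ(4),φ(7)) = (7,10) ∈ E(G2) ✓
  (4,8) → (φ(4),φ(8)) = (2,7) ∈ E(G2) ✓
  (4,10) → (φ(4),φ(10)) = (1,7) ∈ E(G2) ✓
  (5,6) → (φ(5),φ(6)) = (0,4) ∈ E(G2) ✓
  (5,7) → (φ(5),φ(7)) = (4,10) ∈ E(G2) ✓
  (5,8) → (φ(5),φ(8)) = (2,4) ∈ E(G2) ✓
  (5,10) → (φ(5),φ(10)) = (1,4) ∈ E(G2) ✓
  (6,9) → (φ(6),φ(9)) = (0,6) ∈ E(G2) ✓
  (7,9) → (φ(7),φ(9)) = (6,10) ∈ E(G2) ✓
All 26 edges of G1 map to edges of G2, and |E(G1)| = |E(G2)| = 26, so φ is a bijection on edges as well as vertices. Hence G1 ≅ G2.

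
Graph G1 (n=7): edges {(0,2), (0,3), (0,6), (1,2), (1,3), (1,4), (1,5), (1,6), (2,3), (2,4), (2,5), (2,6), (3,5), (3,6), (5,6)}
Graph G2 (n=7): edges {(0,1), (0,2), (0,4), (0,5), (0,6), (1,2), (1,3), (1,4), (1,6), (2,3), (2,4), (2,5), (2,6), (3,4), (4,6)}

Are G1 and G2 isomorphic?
Yes, isomorphic

The graphs are isomorphic.
One valid mapping φ: V(G1) → V(G2): 0→3, 1→0, 2→2, 3→4, 4→5, 5→6, 6→1

Verify φ preserves adjacency — for each edge of G1, its image is an edge of G2:
  (0,2) → (φ(0),φ(2)) = (2,3) ∈ E(G2) ✓
  (0,3) → (φ(0),φ(3)) = (3,4) ∈ E(G2) ✓
  (0,6) → (φ(0),φ(6)) = (1,3) ∈ E(G2) ✓
  (1,2) → (φ(1),φ(2)) = (0,2) ∈ E(G2) ✓
  (1,3) → (φ(1),φ(3)) = (0,4) ∈ E(G2) ✓
  (1,4) → (φ(1),φ(4)) = (0,5) ∈ E(G2) ✓
  (1,5) → (φ(1),φ(5)) = (0,6) ∈ E(G2) ✓
  (1,6) → (φ(1),φ(6)) = (0,1) ∈ E(G2) ✓
  (2,3) → (φ(2),φ(3)) = (2,4) ∈ E(G2) ✓
  (2,4) → (φ(2),φ(4)) = (2,5) ∈ E(G2) ✓
  (2,5) → (φ(2),φ(5)) = (2,6) ∈ E(G2) ✓
  (2,6) → (φ(2),φ(6)) = (1,2) ∈ E(G2) ✓
  (3,5) → (φ(3),φ(5)) = (4,6) ∈ E(G2) ✓
  (3,6) → (φ(3),φ(6)) = (1,4) ∈ E(G2) ✓
  (5,6) → (φ(5),φ(6)) = (1,6) ∈ E(G2) ✓
All 15 edges of G1 map to edges of G2, and |E(G1)| = |E(G2)| = 15, so φ is a bijection on edges as well as vertices. Hence G1 ≅ G2.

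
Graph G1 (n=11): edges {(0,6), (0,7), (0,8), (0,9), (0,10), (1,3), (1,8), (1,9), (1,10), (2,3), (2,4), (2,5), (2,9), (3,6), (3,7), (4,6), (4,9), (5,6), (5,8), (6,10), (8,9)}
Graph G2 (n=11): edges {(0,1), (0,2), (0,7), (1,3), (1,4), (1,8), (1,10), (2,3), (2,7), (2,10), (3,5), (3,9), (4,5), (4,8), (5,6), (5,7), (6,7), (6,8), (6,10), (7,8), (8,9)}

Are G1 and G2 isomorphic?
Yes, isomorphic

The graphs are isomorphic.
One valid mapping φ: V(G1) → V(G2): 0→8, 1→5, 2→2, 3→3, 4→0, 5→10, 6→1, 7→9, 8→6, 9→7, 10→4

Verify φ preserves adjacency — for each edge of G1, its image is an edge of G2:
  (0,6) → (φ(0),φ(6)) = (1,8) ∈ E(G2) ✓
  (0,7) → (φ(0),φ(7)) = (8,9) ∈ E(G2) ✓
  (0,8) → (φ(0),φ(8)) = (6,8) ∈ E(G2) ✓
  (0,9) → (φ(0),φ(9)) = (7,8) ∈ E(G2) ✓
  (0,10) → (φ(0),φ(10)) = (4,8) ∈ E(G2) ✓
  (1,3) → (φ(1),φ(3)) = (3,5) ∈ E(G2) ✓
  (1,8) → (φ(1),φ(8)) = (5,6) ∈ E(G2) ✓
  (1,9) → (φ(1),φ(9)) = (5,7) ∈ E(G2) ✓
  (1,10) → (φ(1),φ(10)) = (4,5) ∈ E(G2) ✓
  (2,3) → (φ(2),φ(3)) = (2,3) ∈ E(G2) ✓
  (2,4) → (φ(2),φ(4)) = (0,2) ∈ E(G2) ✓
  (2,5) → (φ(2),φ(5)) = (2,10) ∈ E(G2) ✓
  (2,9) → (φ(2),φ(9)) = (2,7) ∈ E(G2) ✓
  (3,6) → (φ(3),φ(6)) = (1,3) ∈ E(G2) ✓
  (3,7) → (φ(3),φ(7)) = (3,9) ∈ E(G2) ✓
  (4,6) → (φ(4),φ(6)) = (0,1) ∈ E(G2) ✓
  (4,9) → (φ(4),φ(9)) = (0,7) ∈ E(G2) ✓
  (5,6) → (φ(5),φ(6)) = (1,10) ∈ E(G2) ✓
  (5,8) → (φ(5),φ(8)) = (6,10) ∈ E(G2) ✓
  (6,10) → (φ(6),φ(10)) = (1,4) ∈ E(G2) ✓
  (8,9) → (φ(8),φ(9)) = (6,7) ∈ E(G2) ✓
All 21 edges of G1 map to edges of G2, and |E(G1)| = |E(G2)| = 21, so φ is a bijection on edges as well as vertices. Hence G1 ≅ G2.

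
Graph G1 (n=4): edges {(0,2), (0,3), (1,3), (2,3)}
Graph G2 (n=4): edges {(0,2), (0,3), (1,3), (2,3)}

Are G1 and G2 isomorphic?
Yes, isomorphic

The graphs are isomorphic.
One valid mapping φ: V(G1) → V(G2): 0→0, 1→1, 2→2, 3→3

Verify φ preserves adjacency — for each edge of G1, its image is an edge of G2:
  (0,2) → (φ(0),φ(2)) = (0,2) ∈ E(G2) ✓
  (0,3) → (φ(0),φ(3)) = (0,3) ∈ E(G2) ✓
  (1,3) → (φ(1),φ(3)) = (1,3) ∈ E(G2) ✓
  (2,3) → (φ(2),φ(3)) = (2,3) ∈ E(G2) ✓
All 4 edges of G1 map to edges of G2, and |E(G1)| = |E(G2)| = 4, so φ is a bijection on edges as well as vertices. Hence G1 ≅ G2.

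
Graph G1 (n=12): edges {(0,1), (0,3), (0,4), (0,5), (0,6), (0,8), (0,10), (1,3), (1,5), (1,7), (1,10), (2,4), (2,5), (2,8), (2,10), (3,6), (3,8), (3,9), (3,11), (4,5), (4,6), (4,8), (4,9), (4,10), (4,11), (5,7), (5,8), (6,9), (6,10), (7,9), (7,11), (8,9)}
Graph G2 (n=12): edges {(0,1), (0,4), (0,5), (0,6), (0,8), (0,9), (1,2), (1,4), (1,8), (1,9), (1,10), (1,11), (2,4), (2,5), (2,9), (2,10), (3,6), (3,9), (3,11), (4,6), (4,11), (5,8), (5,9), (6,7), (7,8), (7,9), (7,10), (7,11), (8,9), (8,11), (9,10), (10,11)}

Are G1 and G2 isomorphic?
Yes, isomorphic

The graphs are isomorphic.
One valid mapping φ: V(G1) → V(G2): 0→1, 1→4, 2→5, 3→11, 4→9, 5→0, 6→10, 7→6, 8→8, 9→7, 10→2, 11→3

Verify φ preserves adjacency — for each edge of G1, its image is an edge of G2:
  (0,1) → (φ(0),φ(1)) = (1,4) ∈ E(G2) ✓
  (0,3) → (φ(0),φ(3)) = (1,11) ∈ E(G2) ✓
  (0,4) → (φ(0),φ(4)) = (1,9) ∈ E(G2) ✓
  (0,5) → (φ(0),φ(5)) = (0,1) ∈ E(G2) ✓
  (0,6) → (φ(0),φ(6)) = (1,10) ∈ E(G2) ✓
  (0,8) → (φ(0),φ(8)) = (1,8) ∈ E(G2) ✓
  (0,10) → (φ(0),φ(10)) = (1,2) ∈ E(G2) ✓
  (1,3) → (φ(1),φ(3)) = (4,11) ∈ E(G2) ✓
  (1,5) → (φ(1),φ(5)) = (0,4) ∈ E(G2) ✓
  (1,7) → (φ(1),φ(7)) = (4,6) ∈ E(G2) ✓
  (1,10) → (φ(1),φ(10)) = (2,4) ∈ E(G2) ✓
  (2,4) → (φ(2),φ(4)) = (5,9) ∈ E(G2) ✓
  (2,5) → (φ(2),φ(5)) = (0,5) ∈ E(G2) ✓
  (2,8) → (φ(2),φ(8)) = (5,8) ∈ E(G2) ✓
  (2,10) → (φ(2),φ(10)) = (2,5) ∈ E(G2) ✓
  (3,6) → (φ(3),φ(6)) = (10,11) ∈ E(G2) ✓
  (3,8) → (φ(3),φ(8)) = (8,11) ∈ E(G2) ✓
  (3,9) → (φ(3),φ(9)) = (7,11) ∈ E(G2) ✓
  (3,11) → (φ(3),φ(11)) = (3,11) ∈ E(G2) ✓
  (4,5) → (φ(4),φ(5)) = (0,9) ∈ E(G2) ✓
  (4,6) → (φ(4),φ(6)) = (9,10) ∈ E(G2) ✓
  (4,8) → (φ(4),φ(8)) = (8,9) ∈ E(G2) ✓
  (4,9) → (φ(4),φ(9)) = (7,9) ∈ E(G2) ✓
  (4,10) → (φ(4),φ(10)) = (2,9) ∈ E(G2) ✓
  (4,11) → (φ(4),φ(11)) = (3,9) ∈ E(G2) ✓
  (5,7) → (φ(5),φ(7)) = (0,6) ∈ E(G2) ✓
  (5,8) → (φ(5),φ(8)) = (0,8) ∈ E(G2) ✓
  (6,9) → (φ(6),φ(9)) = (7,10) ∈ E(G2) ✓
  (6,10) → (φ(6),φ(10)) = (2,10) ∈ E(G2) ✓
  (7,9) → (φ(7),φ(9)) = (6,7) ∈ E(G2) ✓
  (7,11) → (φ(7),φ(11)) = (3,6) ∈ E(G2) ✓
  (8,9) → (φ(8),φ(9)) = (7,8) ∈ E(G2) ✓
All 32 edges of G1 map to edges of G2, and |E(G1)| = |E(G2)| = 32, so φ is a bijection on edges as well as vertices. Hence G1 ≅ G2.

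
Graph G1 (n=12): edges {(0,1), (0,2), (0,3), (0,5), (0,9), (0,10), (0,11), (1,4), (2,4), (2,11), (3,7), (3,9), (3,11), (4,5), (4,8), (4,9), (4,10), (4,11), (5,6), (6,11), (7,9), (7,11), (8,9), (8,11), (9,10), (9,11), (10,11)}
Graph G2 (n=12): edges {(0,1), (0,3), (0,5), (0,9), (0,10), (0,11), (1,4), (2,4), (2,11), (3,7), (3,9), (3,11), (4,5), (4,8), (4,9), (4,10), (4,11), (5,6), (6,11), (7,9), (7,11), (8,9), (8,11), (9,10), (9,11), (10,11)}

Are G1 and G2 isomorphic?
No, not isomorphic

The graphs are NOT isomorphic.

Counting edges: G1 has 27 edge(s); G2 has 26 edge(s).
Edge count is an isomorphism invariant (a bijection on vertices induces a bijection on edges), so differing edge counts rule out isomorphism.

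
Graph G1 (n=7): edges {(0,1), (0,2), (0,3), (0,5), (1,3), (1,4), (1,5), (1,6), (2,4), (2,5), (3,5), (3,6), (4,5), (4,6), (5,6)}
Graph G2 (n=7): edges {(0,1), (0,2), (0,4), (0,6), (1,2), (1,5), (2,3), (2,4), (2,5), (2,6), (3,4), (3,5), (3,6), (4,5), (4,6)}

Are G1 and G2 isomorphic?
Yes, isomorphic

The graphs are isomorphic.
One valid mapping φ: V(G1) → V(G2): 0→0, 1→4, 2→1, 3→6, 4→5, 5→2, 6→3

Verify φ preserves adjacency — for each edge of G1, its image is an edge of G2:
  (0,1) → (φ(0),φ(1)) = (0,4) ∈ E(G2) ✓
  (0,2) → (φ(0),φ(2)) = (0,1) ∈ E(G2) ✓
  (0,3) → (φ(0),φ(3)) = (0,6) ∈ E(G2) ✓
  (0,5) → (φ(0),φ(5)) = (0,2) ∈ E(G2) ✓
  (1,3) → (φ(1),φ(3)) = (4,6) ∈ E(G2) ✓
  (1,4) → (φ(1),φ(4)) = (4,5) ∈ E(G2) ✓
  (1,5) → (φ(1),φ(5)) = (2,4) ∈ E(G2) ✓
  (1,6) → (φ(1),φ(6)) = (3,4) ∈ E(G2) ✓
  (2,4) → (φ(2),φ(4)) = (1,5) ∈ E(G2) ✓
  (2,5) → (φ(2),φ(5)) = (1,2) ∈ E(G2) ✓
  (3,5) → (φ(3),φ(5)) = (2,6) ∈ E(G2) ✓
  (3,6) → (φ(3),φ(6)) = (3,6) ∈ E(G2) ✓
  (4,5) → (φ(4),φ(5)) = (2,5) ∈ E(G2) ✓
  (4,6) → (φ(4),φ(6)) = (3,5) ∈ E(G2) ✓
  (5,6) → (φ(5),φ(6)) = (2,3) ∈ E(G2) ✓
All 15 edges of G1 map to edges of G2, and |E(G1)| = |E(G2)| = 15, so φ is a bijection on edges as well as vertices. Hence G1 ≅ G2.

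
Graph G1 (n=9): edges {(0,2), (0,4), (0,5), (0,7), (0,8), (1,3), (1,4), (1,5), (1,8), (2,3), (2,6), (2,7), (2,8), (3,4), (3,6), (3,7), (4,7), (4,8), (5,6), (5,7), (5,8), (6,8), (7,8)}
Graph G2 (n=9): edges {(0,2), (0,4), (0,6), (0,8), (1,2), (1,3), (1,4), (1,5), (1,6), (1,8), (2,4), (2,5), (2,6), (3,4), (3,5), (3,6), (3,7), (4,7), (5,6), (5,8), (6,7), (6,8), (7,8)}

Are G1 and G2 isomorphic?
Yes, isomorphic

The graphs are isomorphic.
One valid mapping φ: V(G1) → V(G2): 0→5, 1→0, 2→3, 3→4, 4→2, 5→8, 6→7, 7→1, 8→6

Verify φ preserves adjacency — for each edge of G1, its image is an edge of G2:
  (0,2) → (φ(0),φ(2)) = (3,5) ∈ E(G2) ✓
  (0,4) → (φ(0),φ(4)) = (2,5) ∈ E(G2) ✓
  (0,5) → (φ(0),φ(5)) = (5,8) ∈ E(G2) ✓
  (0,7) → (φ(0),φ(7)) = (1,5) ∈ E(G2) ✓
  (0,8) → (φ(0),φ(8)) = (5,6) ∈ E(G2) ✓
  (1,3) → (φ(1),φ(3)) = (0,4) ∈ E(G2) ✓
  (1,4) → (φ(1),φ(4)) = (0,2) ∈ E(G2) ✓
  (1,5) → (φ(1),φ(5)) = (0,8) ∈ E(G2) ✓
  (1,8) → (φ(1),φ(8)) = (0,6) ∈ E(G2) ✓
  (2,3) → (φ(2),φ(3)) = (3,4) ∈ E(G2) ✓
  (2,6) → (φ(2),φ(6)) = (3,7) ∈ E(G2) ✓
  (2,7) → (φ(2),φ(7)) = (1,3) ∈ E(G2) ✓
  (2,8) → (φ(2),φ(8)) = (3,6) ∈ E(G2) ✓
  (3,4) → (φ(3),φ(4)) = (2,4) ∈ E(G2) ✓
  (3,6) → (φ(3),φ(6)) = (4,7) ∈ E(G2) ✓
  (3,7) → (φ(3),φ(7)) = (1,4) ∈ E(G2) ✓
  (4,7) → (φ(4),φ(7)) = (1,2) ∈ E(G2) ✓
  (4,8) → (φ(4),φ(8)) = (2,6) ∈ E(G2) ✓
  (5,6) → (φ(5),φ(6)) = (7,8) ∈ E(G2) ✓
  (5,7) → (φ(5),φ(7)) = (1,8) ∈ E(G2) ✓
  (5,8) → (φ(5),φ(8)) = (6,8) ∈ E(G2) ✓
  (6,8) → (φ(6),φ(8)) = (6,7) ∈ E(G2) ✓
  (7,8) → (φ(7),φ(8)) = (1,6) ∈ E(G2) ✓
All 23 edges of G1 map to edges of G2, and |E(G1)| = |E(G2)| = 23, so φ is a bijection on edges as well as vertices. Hence G1 ≅ G2.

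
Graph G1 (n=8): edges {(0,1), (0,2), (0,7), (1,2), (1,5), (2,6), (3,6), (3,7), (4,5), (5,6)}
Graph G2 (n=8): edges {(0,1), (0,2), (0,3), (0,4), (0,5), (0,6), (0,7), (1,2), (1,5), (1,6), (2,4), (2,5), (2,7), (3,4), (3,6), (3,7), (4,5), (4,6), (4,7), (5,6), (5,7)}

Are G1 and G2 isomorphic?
No, not isomorphic

The graphs are NOT isomorphic.

Counting triangles (3-cliques): G1 has 1, G2 has 23.
Triangle count is an isomorphism invariant, so differing triangle counts rule out isomorphism.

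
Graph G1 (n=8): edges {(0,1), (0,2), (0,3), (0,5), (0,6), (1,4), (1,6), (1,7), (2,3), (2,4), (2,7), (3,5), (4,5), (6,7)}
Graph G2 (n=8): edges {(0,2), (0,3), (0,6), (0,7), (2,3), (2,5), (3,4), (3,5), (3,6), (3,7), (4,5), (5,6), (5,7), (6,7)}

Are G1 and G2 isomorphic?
No, not isomorphic

The graphs are NOT isomorphic.

Degrees in G1: deg(0)=5, deg(1)=4, deg(2)=4, deg(3)=3, deg(4)=3, deg(5)=3, deg(6)=3, deg(7)=3.
Sorted degree sequence of G1: [5, 4, 4, 3, 3, 3, 3, 3].
Degrees in G2: deg(0)=4, deg(1)=0, deg(2)=3, deg(3)=6, deg(4)=2, deg(5)=5, deg(6)=4, deg(7)=4.
Sorted degree sequence of G2: [6, 5, 4, 4, 4, 3, 2, 0].
The (sorted) degree sequence is an isomorphism invariant, so since G1 and G2 have different degree sequences they cannot be isomorphic.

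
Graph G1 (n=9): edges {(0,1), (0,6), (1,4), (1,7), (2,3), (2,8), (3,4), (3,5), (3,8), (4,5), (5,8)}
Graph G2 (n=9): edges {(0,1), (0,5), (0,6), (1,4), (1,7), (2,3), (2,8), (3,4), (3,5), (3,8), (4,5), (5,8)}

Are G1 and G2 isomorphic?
No, not isomorphic

The graphs are NOT isomorphic.

Counting edges: G1 has 11 edge(s); G2 has 12 edge(s).
Edge count is an isomorphism invariant (a bijection on vertices induces a bijection on edges), so differing edge counts rule out isomorphism.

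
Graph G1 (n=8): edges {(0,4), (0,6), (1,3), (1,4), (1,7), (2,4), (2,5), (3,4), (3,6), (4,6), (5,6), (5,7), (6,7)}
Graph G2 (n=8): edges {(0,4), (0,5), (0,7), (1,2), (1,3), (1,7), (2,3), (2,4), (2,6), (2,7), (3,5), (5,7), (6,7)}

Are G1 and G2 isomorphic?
Yes, isomorphic

The graphs are isomorphic.
One valid mapping φ: V(G1) → V(G2): 0→6, 1→3, 2→4, 3→1, 4→2, 5→0, 6→7, 7→5

Verify φ preserves adjacency — for each edge of G1, its image is an edge of G2:
  (0,4) → (φ(0),φ(4)) = (2,6) ∈ E(G2) ✓
  (0,6) → (φ(0),φ(6)) = (6,7) ∈ E(G2) ✓
  (1,3) → (φ(1),φ(3)) = (1,3) ∈ E(G2) ✓
  (1,4) → (φ(1),φ(4)) = (2,3) ∈ E(G2) ✓
  (1,7) → (φ(1),φ(7)) = (3,5) ∈ E(G2) ✓
  (2,4) → (φ(2),φ(4)) = (2,4) ∈ E(G2) ✓
  (2,5) → (φ(2),φ(5)) = (0,4) ∈ E(G2) ✓
  (3,4) → (φ(3),φ(4)) = (1,2) ∈ E(G2) ✓
  (3,6) → (φ(3),φ(6)) = (1,7) ∈ E(G2) ✓
  (4,6) → (φ(4),φ(6)) = (2,7) ∈ E(G2) ✓
  (5,6) → (φ(5),φ(6)) = (0,7) ∈ E(G2) ✓
  (5,7) → (φ(5),φ(7)) = (0,5) ∈ E(G2) ✓
  (6,7) → (φ(6),φ(7)) = (5,7) ∈ E(G2) ✓
All 13 edges of G1 map to edges of G2, and |E(G1)| = |E(G2)| = 13, so φ is a bijection on edges as well as vertices. Hence G1 ≅ G2.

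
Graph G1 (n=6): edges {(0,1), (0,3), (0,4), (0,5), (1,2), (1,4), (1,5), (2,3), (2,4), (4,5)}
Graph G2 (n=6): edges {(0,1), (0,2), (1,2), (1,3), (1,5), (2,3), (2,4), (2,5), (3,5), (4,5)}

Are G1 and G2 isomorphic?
No, not isomorphic

The graphs are NOT isomorphic.

Degrees in G1: deg(0)=4, deg(1)=4, deg(2)=3, deg(3)=2, deg(4)=4, deg(5)=3.
Sorted degree sequence of G1: [4, 4, 4, 3, 3, 2].
Degrees in G2: deg(0)=2, deg(1)=4, deg(2)=5, deg(3)=3, deg(4)=2, deg(5)=4.
Sorted degree sequence of G2: [5, 4, 4, 3, 2, 2].
The (sorted) degree sequence is an isomorphism invariant, so since G1 and G2 have different degree sequences they cannot be isomorphic.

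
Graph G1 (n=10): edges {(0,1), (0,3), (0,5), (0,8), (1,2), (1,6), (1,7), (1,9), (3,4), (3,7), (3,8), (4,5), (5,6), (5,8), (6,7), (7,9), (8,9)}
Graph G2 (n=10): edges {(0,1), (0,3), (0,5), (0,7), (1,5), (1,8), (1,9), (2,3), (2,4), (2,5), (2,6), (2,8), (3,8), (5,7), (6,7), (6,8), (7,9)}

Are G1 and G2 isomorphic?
Yes, isomorphic

The graphs are isomorphic.
One valid mapping φ: V(G1) → V(G2): 0→5, 1→2, 2→4, 3→1, 4→9, 5→7, 6→6, 7→8, 8→0, 9→3

Verify φ preserves adjacency — for each edge of G1, its image is an edge of G2:
  (0,1) → (φ(0),φ(1)) = (2,5) ∈ E(G2) ✓
  (0,3) → (φ(0),φ(3)) = (1,5) ∈ E(G2) ✓
  (0,5) → (φ(0),φ(5)) = (5,7) ∈ E(G2) ✓
  (0,8) → (φ(0),φ(8)) = (0,5) ∈ E(G2) ✓
  (1,2) → (φ(1),φ(2)) = (2,4) ∈ E(G2) ✓
  (1,6) → (φ(1),φ(6)) = (2,6) ∈ E(G2) ✓
  (1,7) → (φ(1),φ(7)) = (2,8) ∈ E(G2) ✓
  (1,9) → (φ(1),φ(9)) = (2,3) ∈ E(G2) ✓
  (3,4) → (φ(3),φ(4)) = (1,9) ∈ E(G2) ✓
  (3,7) → (φ(3),φ(7)) = (1,8) ∈ E(G2) ✓
  (3,8) → (φ(3),φ(8)) = (0,1) ∈ E(G2) ✓
  (4,5) → (φ(4),φ(5)) = (7,9) ∈ E(G2) ✓
  (5,6) → (φ(5),φ(6)) = (6,7) ∈ E(G2) ✓
  (5,8) → (φ(5),φ(8)) = (0,7) ∈ E(G2) ✓
  (6,7) → (φ(6),φ(7)) = (6,8) ∈ E(G2) ✓
  (7,9) → (φ(7),φ(9)) = (3,8) ∈ E(G2) ✓
  (8,9) → (φ(8),φ(9)) = (0,3) ∈ E(G2) ✓
All 17 edges of G1 map to edges of G2, and |E(G1)| = |E(G2)| = 17, so φ is a bijection on edges as well as vertices. Hence G1 ≅ G2.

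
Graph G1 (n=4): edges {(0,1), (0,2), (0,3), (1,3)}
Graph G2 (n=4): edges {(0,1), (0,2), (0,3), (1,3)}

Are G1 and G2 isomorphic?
Yes, isomorphic

The graphs are isomorphic.
One valid mapping φ: V(G1) → V(G2): 0→0, 1→1, 2→2, 3→3

Verify φ preserves adjacency — for each edge of G1, its image is an edge of G2:
  (0,1) → (φ(0),φ(1)) = (0,1) ∈ E(G2) ✓
  (0,2) → (φ(0),φ(2)) = (0,2) ∈ E(G2) ✓
  (0,3) → (φ(0),φ(3)) = (0,3) ∈ E(G2) ✓
  (1,3) → (φ(1),φ(3)) = (1,3) ∈ E(G2) ✓
All 4 edges of G1 map to edges of G2, and |E(G1)| = |E(G2)| = 4, so φ is a bijection on edges as well as vertices. Hence G1 ≅ G2.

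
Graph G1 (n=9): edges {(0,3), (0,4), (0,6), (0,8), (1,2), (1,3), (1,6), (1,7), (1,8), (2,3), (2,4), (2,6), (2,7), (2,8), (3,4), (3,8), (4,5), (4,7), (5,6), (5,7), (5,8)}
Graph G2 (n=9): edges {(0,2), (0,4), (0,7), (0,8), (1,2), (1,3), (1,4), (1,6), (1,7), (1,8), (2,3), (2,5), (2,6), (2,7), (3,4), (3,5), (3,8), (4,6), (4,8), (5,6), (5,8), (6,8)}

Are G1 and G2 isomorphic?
No, not isomorphic

The graphs are NOT isomorphic.

Degrees in G1: deg(0)=4, deg(1)=5, deg(2)=6, deg(3)=5, deg(4)=5, deg(5)=4, deg(6)=4, deg(7)=4, deg(8)=5.
Sorted degree sequence of G1: [6, 5, 5, 5, 5, 4, 4, 4, 4].
Degrees in G2: deg(0)=4, deg(1)=6, deg(2)=6, deg(3)=5, deg(4)=5, deg(5)=4, deg(6)=5, deg(7)=3, deg(8)=6.
Sorted degree sequence of G2: [6, 6, 6, 5, 5, 5, 4, 4, 3].
The (sorted) degree sequence is an isomorphism invariant, so since G1 and G2 have different degree sequences they cannot be isomorphic.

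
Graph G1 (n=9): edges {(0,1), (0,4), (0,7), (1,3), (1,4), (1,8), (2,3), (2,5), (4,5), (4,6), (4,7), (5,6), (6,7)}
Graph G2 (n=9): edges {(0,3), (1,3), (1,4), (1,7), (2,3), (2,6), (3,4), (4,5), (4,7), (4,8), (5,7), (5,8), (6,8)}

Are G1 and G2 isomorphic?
Yes, isomorphic

The graphs are isomorphic.
One valid mapping φ: V(G1) → V(G2): 0→1, 1→3, 2→6, 3→2, 4→4, 5→8, 6→5, 7→7, 8→0

Verify φ preserves adjacency — for each edge of G1, its image is an edge of G2:
  (0,1) → (φ(0),φ(1)) = (1,3) ∈ E(G2) ✓
  (0,4) → (φ(0),φ(4)) = (1,4) ∈ E(G2) ✓
  (0,7) → (φ(0),φ(7)) = (1,7) ∈ E(G2) ✓
  (1,3) → (φ(1),φ(3)) = (2,3) ∈ E(G2) ✓
  (1,4) → (φ(1),φ(4)) = (3,4) ∈ E(G2) ✓
  (1,8) → (φ(1),φ(8)) = (0,3) ∈ E(G2) ✓
  (2,3) → (φ(2),φ(3)) = (2,6) ∈ E(G2) ✓
  (2,5) → (φ(2),φ(5)) = (6,8) ∈ E(G2) ✓
  (4,5) → (φ(4),φ(5)) = (4,8) ∈ E(G2) ✓
  (4,6) → (φ(4),φ(6)) = (4,5) ∈ E(G2) ✓
  (4,7) → (φ(4),φ(7)) = (4,7) ∈ E(G2) ✓
  (5,6) → (φ(5),φ(6)) = (5,8) ∈ E(G2) ✓
  (6,7) → (φ(6),φ(7)) = (5,7) ∈ E(G2) ✓
All 13 edges of G1 map to edges of G2, and |E(G1)| = |E(G2)| = 13, so φ is a bijection on edges as well as vertices. Hence G1 ≅ G2.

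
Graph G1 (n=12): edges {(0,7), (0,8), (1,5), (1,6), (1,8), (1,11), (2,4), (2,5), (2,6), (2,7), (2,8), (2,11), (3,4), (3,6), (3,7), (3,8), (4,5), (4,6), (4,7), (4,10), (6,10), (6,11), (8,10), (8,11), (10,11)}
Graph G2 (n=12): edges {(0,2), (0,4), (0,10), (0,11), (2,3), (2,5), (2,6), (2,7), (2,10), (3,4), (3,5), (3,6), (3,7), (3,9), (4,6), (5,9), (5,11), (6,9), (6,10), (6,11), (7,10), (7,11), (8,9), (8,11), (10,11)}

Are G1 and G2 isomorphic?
Yes, isomorphic

The graphs are isomorphic.
One valid mapping φ: V(G1) → V(G2): 0→8, 1→0, 2→6, 3→5, 4→3, 5→4, 6→2, 7→9, 8→11, 9→1, 10→7, 11→10

Verify φ preserves adjacency — for each edge of G1, its image is an edge of G2:
  (0,7) → (φ(0),φ(7)) = (8,9) ∈ E(G2) ✓
  (0,8) → (φ(0),φ(8)) = (8,11) ∈ E(G2) ✓
  (1,5) → (φ(1),φ(5)) = (0,4) ∈ E(G2) ✓
  (1,6) → (φ(1),φ(6)) = (0,2) ∈ E(G2) ✓
  (1,8) → (φ(1),φ(8)) = (0,11) ∈ E(G2) ✓
  (1,11) → (φ(1),φ(11)) = (0,10) ∈ E(G2) ✓
  (2,4) → (φ(2),φ(4)) = (3,6) ∈ E(G2) ✓
  (2,5) → (φ(2),φ(5)) = (4,6) ∈ E(G2) ✓
  (2,6) → (φ(2),φ(6)) = (2,6) ∈ E(G2) ✓
  (2,7) → (φ(2),φ(7)) = (6,9) ∈ E(G2) ✓
  (2,8) → (φ(2),φ(8)) = (6,11) ∈ E(G2) ✓
  (2,11) → (φ(2),φ(11)) = (6,10) ∈ E(G2) ✓
  (3,4) → (φ(3),φ(4)) = (3,5) ∈ E(G2) ✓
  (3,6) → (φ(3),φ(6)) = (2,5) ∈ E(G2) ✓
  (3,7) → (φ(3),φ(7)) = (5,9) ∈ E(G2) ✓
  (3,8) → (φ(3),φ(8)) = (5,11) ∈ E(G2) ✓
  (4,5) → (φ(4),φ(5)) = (3,4) ∈ E(G2) ✓
  (4,6) → (φ(4),φ(6)) = (2,3) ∈ E(G2) ✓
  (4,7) → (φ(4),φ(7)) = (3,9) ∈ E(G2) ✓
  (4,10) → (φ(4),φ(10)) = (3,7) ∈ E(G2) ✓
  (6,10) → (φ(6),φ(10)) = (2,7) ∈ E(G2) ✓
  (6,11) → (φ(6),φ(11)) = (2,10) ∈ E(G2) ✓
  (8,10) → (φ(8),φ(10)) = (7,11) ∈ E(G2) ✓
  (8,11) → (φ(8),φ(11)) = (10,11) ∈ E(G2) ✓
  (10,11) → (φ(10),φ(11)) = (7,10) ∈ E(G2) ✓
All 25 edges of G1 map to edges of G2, and |E(G1)| = |E(G2)| = 25, so φ is a bijection on edges as well as vertices. Hence G1 ≅ G2.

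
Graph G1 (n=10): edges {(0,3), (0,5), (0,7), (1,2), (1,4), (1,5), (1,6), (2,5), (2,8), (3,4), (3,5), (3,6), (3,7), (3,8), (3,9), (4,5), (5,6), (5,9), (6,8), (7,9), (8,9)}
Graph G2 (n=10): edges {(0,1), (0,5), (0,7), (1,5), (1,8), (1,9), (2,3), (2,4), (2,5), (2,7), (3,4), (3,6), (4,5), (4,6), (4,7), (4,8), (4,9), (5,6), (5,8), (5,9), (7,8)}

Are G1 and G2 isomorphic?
Yes, isomorphic

The graphs are isomorphic.
One valid mapping φ: V(G1) → V(G2): 0→6, 1→1, 2→0, 3→4, 4→9, 5→5, 6→8, 7→3, 8→7, 9→2

Verify φ preserves adjacency — for each edge of G1, its image is an edge of G2:
  (0,3) → (φ(0),φ(3)) = (4,6) ∈ E(G2) ✓
  (0,5) → (φ(0),φ(5)) = (5,6) ∈ E(G2) ✓
  (0,7) → (φ(0),φ(7)) = (3,6) ∈ E(G2) ✓
  (1,2) → (φ(1),φ(2)) = (0,1) ∈ E(G2) ✓
  (1,4) → (φ(1),φ(4)) = (1,9) ∈ E(G2) ✓
  (1,5) → (φ(1),φ(5)) = (1,5) ∈ E(G2) ✓
  (1,6) → (φ(1),φ(6)) = (1,8) ∈ E(G2) ✓
  (2,5) → (φ(2),φ(5)) = (0,5) ∈ E(G2) ✓
  (2,8) → (φ(2),φ(8)) = (0,7) ∈ E(G2) ✓
  (3,4) → (φ(3),φ(4)) = (4,9) ∈ E(G2) ✓
  (3,5) → (φ(3),φ(5)) = (4,5) ∈ E(G2) ✓
  (3,6) → (φ(3),φ(6)) = (4,8) ∈ E(G2) ✓
  (3,7) → (φ(3),φ(7)) = (3,4) ∈ E(G2) ✓
  (3,8) → (φ(3),φ(8)) = (4,7) ∈ E(G2) ✓
  (3,9) → (φ(3),φ(9)) = (2,4) ∈ E(G2) ✓
  (4,5) → (φ(4),φ(5)) = (5,9) ∈ E(G2) ✓
  (5,6) → (φ(5),φ(6)) = (5,8) ∈ E(G2) ✓
  (5,9) → (φ(5),φ(9)) = (2,5) ∈ E(G2) ✓
  (6,8) → (φ(6),φ(8)) = (7,8) ∈ E(G2) ✓
  (7,9) → (φ(7),φ(9)) = (2,3) ∈ E(G2) ✓
  (8,9) → (φ(8),φ(9)) = (2,7) ∈ E(G2) ✓
All 21 edges of G1 map to edges of G2, and |E(G1)| = |E(G2)| = 21, so φ is a bijection on edges as well as vertices. Hence G1 ≅ G2.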